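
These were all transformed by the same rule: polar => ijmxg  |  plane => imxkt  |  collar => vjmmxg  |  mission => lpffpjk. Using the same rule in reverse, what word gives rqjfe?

Each letter's alphabet position (a=0..z=25) is mapped through 25·x+23 mod 26 — an affine cipher.
Decoding rqjfe: r(17)→25·(17−23)≡6=g; q(16)→25·(16−23)≡7=h; j(9)→25·(9−23)≡14=o; f(5)→25·(5−23)≡18=s; e(4)→25·(4−23)≡19=t (all mod 26).

ghost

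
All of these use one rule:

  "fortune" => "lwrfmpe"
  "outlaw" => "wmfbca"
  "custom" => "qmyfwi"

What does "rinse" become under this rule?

f(5)→l(11) and o(14)→w(22) fit y≡7x+2 (mod 26); the inverse of 7 mod 26 is 15. Treating letters as 0–25, the rule is x ↦ 7x + 2 (mod 26).
On rinse: r(17)→7·17+2≡17=r; i(8)→7·8+2≡6=g; n(13)→7·13+2≡15=p; s(18)→7·18+2≡24=y; e(4)→7·4+2≡4=e (all mod 26).

rgpye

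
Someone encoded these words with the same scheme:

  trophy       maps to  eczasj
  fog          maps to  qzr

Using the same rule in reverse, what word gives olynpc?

dancer

Each letter is shifted forward by 11 in the alphabet (a Caesar shift of +11).
Undoing it on olynpc: o−11=d, l−11=a, y−11=n, n−11=c, p−11=e, c−11=r.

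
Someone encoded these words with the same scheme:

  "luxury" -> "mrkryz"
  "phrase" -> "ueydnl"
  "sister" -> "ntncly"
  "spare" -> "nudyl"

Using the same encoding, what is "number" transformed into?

l(11)→m(12) and u(20)→r(17) fit y≡15x+3 (mod 26); the inverse of 15 mod 26 is 7. Treating letters as 0–25, the rule is x ↦ 15x + 3 (mod 26).
For number: n(13)→15·13+3≡16=q; u(20)→15·20+3≡17=r; m(12)→15·12+3≡1=b; b(1)→15·1+3≡18=s; e(4)→15·4+3≡11=l; r(17)→15·17+3≡24=y (all mod 26).

qrbsly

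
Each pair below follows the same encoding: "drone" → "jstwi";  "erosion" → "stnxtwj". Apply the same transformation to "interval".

The output letters match the input read backwards, each shifted +5: drone reversed is enord. The word is reversed, then every letter is shifted forward by 5.
On interval: reverse → lavretni; then shift: l+5=q, a+5=f, v+5=a, r+5=w, e+5=j, t+5=y, n+5=s, i+5=n.

qfawjysn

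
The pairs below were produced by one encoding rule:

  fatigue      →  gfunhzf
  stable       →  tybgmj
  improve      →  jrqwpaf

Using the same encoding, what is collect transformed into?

Shifts by position in fatigue: pos 0: f→g (+1), pos 1: a→f (+5), pos 2: t→u (+1), pos 3: i→n (+5) — repeating every 2. It's a Vigenère-style cipher with numeric key [1,5]: position i shifts by key[i mod 2].
Applying it to collect: c+1=d, o+5=t, l+1=m, l+5=q, e+1=f, c+5=h, t+1=u.

dtmqfhu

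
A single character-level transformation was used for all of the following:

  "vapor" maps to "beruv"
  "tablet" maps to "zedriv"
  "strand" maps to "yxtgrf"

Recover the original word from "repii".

Shifts by position in vapor: pos 0: v→b (+6), pos 1: a→e (+4), pos 2: p→r (+2), pos 3: o→u (+6), pos 4: r→v (+4) — repeating every 3. It's a Vigenère-style cipher with numeric key [6,4,2]: position i shifts by key[i mod 3].
Reversing it on repii: r−6=l, e−4=a, p−2=n, i−6=c, i−4=e.

lance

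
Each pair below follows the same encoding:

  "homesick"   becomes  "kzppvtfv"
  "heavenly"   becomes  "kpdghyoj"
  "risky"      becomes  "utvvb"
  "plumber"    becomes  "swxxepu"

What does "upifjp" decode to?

Shifts by position in homesick: pos 0: h→k (+3), pos 1: o→z (+11), pos 2: m→p (+3), pos 3: e→p (+11) — repeating every 2. The shifts repeat in a cycle of length 2: positions 0,1,… shift by +3, +11, then the pattern repeats.
Reversing it on upifjp: u−3=r, p−11=e, i−3=f, f−11=u, j−3=g, p−11=e.

refuge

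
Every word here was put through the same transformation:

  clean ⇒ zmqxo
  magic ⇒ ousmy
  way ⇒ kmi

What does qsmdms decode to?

garage

The output letters match the input read backwards, each shifted +12: clean reversed is naelc. Read the word backwards and shift each letter +12.
Undoing it on qsmdms: shift back: q−12=e, s−12=g, m−12=a, d−12=r, m−12=a, s−12=g → egarag; then reverse → garage.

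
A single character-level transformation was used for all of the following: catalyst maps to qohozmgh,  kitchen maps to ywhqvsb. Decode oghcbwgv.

It's a constant shift of +14 (ROT14).
Reversing it on oghcbwgv: o−14=a, g−14=s, h−14=t, c−14=o, b−14=n, w−14=i, g−14=s, v−14=h.

astonish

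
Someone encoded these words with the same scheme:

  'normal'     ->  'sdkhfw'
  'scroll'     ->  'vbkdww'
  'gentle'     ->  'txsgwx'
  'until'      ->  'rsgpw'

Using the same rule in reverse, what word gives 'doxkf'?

opera

This is an affine cipher: with a=0,…,z=25, each position x becomes (11x+5) mod 26.
Decoding doxkf: d(3)→19·(3−5)≡14=o; o(14)→19·(14−5)≡15=p; x(23)→19·(23−5)≡4=e; k(10)→19·(10−5)≡17=r; f(5)→19·(5−5)≡0=a (all mod 26).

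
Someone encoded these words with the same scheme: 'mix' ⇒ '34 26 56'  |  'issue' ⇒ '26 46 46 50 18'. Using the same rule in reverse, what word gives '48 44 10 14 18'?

trace

With a=1..z=26, the number is 2·pos + 8.
Decoding 48 44 10 14 18: 48→(48−8)÷2=20=t, 44→(44−8)÷2=18=r, 10→(10−8)÷2=1=a, 14→(14−8)÷2=3=c, 18→(18−8)÷2=5=e.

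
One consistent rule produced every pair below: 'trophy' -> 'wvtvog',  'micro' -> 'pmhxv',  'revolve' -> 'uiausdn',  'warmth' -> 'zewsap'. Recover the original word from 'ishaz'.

focus

In trophy: t→w is +3, r→v is +4, o→t is +5, p→v is +6 — the shift increases by 1 each position. Letter i (0-indexed) is shifted by i+3, so successive shifts are 3, 4, 5, ….
Undoing it on ishaz: i−3=f, s−4=o, h−5=c, a−6=u, z−7=s.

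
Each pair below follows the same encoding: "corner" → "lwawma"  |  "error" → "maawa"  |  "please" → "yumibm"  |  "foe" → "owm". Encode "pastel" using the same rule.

yibcmu

Vowels shift forward by 8 and consonants shift forward by 9.
For pastel: p(cons)+9=y, a(vowel)+8=i, s(cons)+9=b, t(cons)+9=c, e(vowel)+8=m, l(cons)+9=u.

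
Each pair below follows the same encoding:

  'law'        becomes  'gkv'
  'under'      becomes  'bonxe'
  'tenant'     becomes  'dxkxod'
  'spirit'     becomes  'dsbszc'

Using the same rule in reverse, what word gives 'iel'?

buy

The output letters match the input read backwards, each shifted +10: law reversed is wal. Two steps: reverse the string, then apply a Caesar shift of +10.
Reversing it on iel: shift back: i−10=y, e−10=u, l−10=b → yub; then reverse → buy.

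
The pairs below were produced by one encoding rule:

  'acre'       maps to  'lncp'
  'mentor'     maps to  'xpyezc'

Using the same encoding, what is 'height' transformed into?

sptrse

Compare letters: a→l is +11, c→n is +11, r→c is +11 — a constant shift. Every letter moves 11 places later in the alphabet, wrapping around z→a.
On height: h+11=s, e+11=p, i+11=t, g+11=r, h+11=s, t+11=e.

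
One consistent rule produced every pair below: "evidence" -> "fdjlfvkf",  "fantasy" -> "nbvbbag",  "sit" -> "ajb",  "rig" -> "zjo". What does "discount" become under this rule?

ljakpvvb

The shift depends on letter class: consonant v→d is +8, but vowel e→f is +1. Vowels shift forward by 1 and consonants shift forward by 8.
Applying it to discount: d(cons)+8=l, i(vowel)+1=j, s(cons)+8=a, c(cons)+8=k, o(vowel)+1=p, u(vowel)+1=v, n(cons)+8=v, t(cons)+8=b.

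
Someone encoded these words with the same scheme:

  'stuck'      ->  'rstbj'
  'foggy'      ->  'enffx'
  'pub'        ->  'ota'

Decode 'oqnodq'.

It's a constant shift of +25 (ROT25).
Undoing it on oqnodq: o−25=p, q−25=r, n−25=o, o−25=p, d−25=e, q−25=r.

proper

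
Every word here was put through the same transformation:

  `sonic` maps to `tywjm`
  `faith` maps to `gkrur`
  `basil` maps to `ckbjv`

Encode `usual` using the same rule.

vcdbv

Shifts by position in sonic: pos 0: s→t (+1), pos 1: o→y (+10), pos 2: n→w (+9), pos 3: i→j (+1), pos 4: c→m (+10) — repeating every 3. It's a Vigenère-style cipher with numeric key [1,10,9]: position i shifts by key[i mod 3].
On usual: u+1=v, s+10=c, u+9=d, a+1=b, l+10=v.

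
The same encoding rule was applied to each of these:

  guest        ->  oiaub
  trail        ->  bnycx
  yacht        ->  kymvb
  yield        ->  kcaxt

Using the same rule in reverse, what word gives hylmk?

fancy

g(6)→o(14) and u(20)→i(8) fit y≡7x+24 (mod 26); the inverse of 7 mod 26 is 15. Treating letters as 0–25, the rule is x ↦ 7x + 24 (mod 26).
Undoing it on hylmk: h(7)→15·(7−24)≡5=f; y(24)→15·(24−24)≡0=a; l(11)→15·(11−24)≡13=n; m(12)→15·(12−24)≡2=c; k(10)→15·(10−24)≡24=y (all mod 26).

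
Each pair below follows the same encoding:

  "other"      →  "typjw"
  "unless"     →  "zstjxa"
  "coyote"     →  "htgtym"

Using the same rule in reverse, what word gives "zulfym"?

update

Shifts by position in other: pos 0: o→t (+5), pos 1: t→y (+5), pos 2: h→p (+8), pos 3: e→j (+5), pos 4: r→w (+5) — repeating every 3. It's a Vigenère-style cipher with numeric key [5,5,8]: position i shifts by key[i mod 3].
Undoing it on zulfym: z−5=u, u−5=p, l−8=d, f−5=a, y−5=t, m−8=e.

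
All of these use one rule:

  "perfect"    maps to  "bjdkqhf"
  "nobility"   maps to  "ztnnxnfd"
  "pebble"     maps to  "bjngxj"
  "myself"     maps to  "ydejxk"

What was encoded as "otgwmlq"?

Shifts by position in perfect: pos 0: p→b (+12), pos 1: e→j (+5), pos 2: r→d (+12), pos 3: f→k (+5) — repeating every 2. The shifts repeat in a cycle of length 2: positions 0,1,… shift by +12, +5, then the pattern repeats.
Undoing it on otgwmlq: o−12=c, t−5=o, g−12=u, w−5=r, m−12=a, l−5=g, q−12=e.

courage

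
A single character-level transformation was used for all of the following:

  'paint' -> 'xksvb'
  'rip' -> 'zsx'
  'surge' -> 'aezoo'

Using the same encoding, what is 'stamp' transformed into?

The shift depends on letter class: consonant p→x is +8, but vowel a→k is +10. The rule splits by letter class: vowels +10, consonants +8.
Applying it to stamp: s(cons)+8=a, t(cons)+8=b, a(vowel)+10=k, m(cons)+8=u, p(cons)+8=x.

abkux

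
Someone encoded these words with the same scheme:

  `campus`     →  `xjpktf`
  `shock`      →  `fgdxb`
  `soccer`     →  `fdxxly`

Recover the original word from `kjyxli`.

parcel

c(2)→x(23) and a(0)→j(9) fit y≡7x+9 (mod 26); the inverse of 7 mod 26 is 15. This is an affine cipher: with a=0,…,z=25, each position x becomes (7x+9) mod 26.
Reversing it on kjyxli: k(10)→15·(10−9)≡15=p; j(9)→15·(9−9)≡0=a; y(24)→15·(24−9)≡17=r; x(23)→15·(23−9)≡2=c; l(11)→15·(11−9)≡4=e; i(8)→15·(8−9)≡11=l (all mod 26).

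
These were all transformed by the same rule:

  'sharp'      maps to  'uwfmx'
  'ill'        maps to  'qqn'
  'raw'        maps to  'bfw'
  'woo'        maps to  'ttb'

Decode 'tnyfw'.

ratio

The output letters match the input read backwards, each shifted +5: sharp reversed is prahs. Two steps: reverse the string, then apply a Caesar shift of +5.
Reversing it on tnyfw: shift back: t−5=o, n−5=i, y−5=t, f−5=a, w−5=r → oitar; then reverse → ratio.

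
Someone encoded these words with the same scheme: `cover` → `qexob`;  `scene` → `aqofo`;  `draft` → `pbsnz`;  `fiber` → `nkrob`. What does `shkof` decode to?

alien

c(2)→q(16) and o(14)→e(4) fit y≡25x+18 (mod 26); the inverse of 25 mod 26 is 25. Treating letters as 0–25, the rule is x ↦ 25x + 18 (mod 26).
Undoing it on shkof: s(18)→25·(18−18)≡0=a; h(7)→25·(7−18)≡11=l; k(10)→25·(10−18)≡8=i; o(14)→25·(14−18)≡4=e; f(5)→25·(5−18)≡13=n (all mod 26).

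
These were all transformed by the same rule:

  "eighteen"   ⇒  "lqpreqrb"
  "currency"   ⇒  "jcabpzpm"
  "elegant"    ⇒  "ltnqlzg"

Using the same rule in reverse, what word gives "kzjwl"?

Letter i (0-indexed) is shifted by i+7, so successive shifts are 7, 8, 9, ….
Undoing it on kzjwl: k−7=d, z−8=r, j−9=a, w−10=m, l−11=a.

drama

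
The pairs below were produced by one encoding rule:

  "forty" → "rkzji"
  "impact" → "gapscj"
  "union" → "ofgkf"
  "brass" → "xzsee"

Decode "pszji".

Each letter's alphabet position (a=0..z=25) is mapped through 5·x+18 mod 26 — an affine cipher.
Undoing it on pszji: p(15)→21·(15−18)≡15=p; s(18)→21·(18−18)≡0=a; z(25)→21·(25−18)≡17=r; j(9)→21·(9−18)≡19=t; i(8)→21·(8−18)≡24=y (all mod 26).

party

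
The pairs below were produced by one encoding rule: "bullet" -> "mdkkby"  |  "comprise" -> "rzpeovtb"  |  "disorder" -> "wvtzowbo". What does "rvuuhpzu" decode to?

cinnamon

This is an affine cipher: with a=0,…,z=25, each position x becomes (5x+7) mod 26.
Reversing it on rvuuhpzu: r(17)→21·(17−7)≡2=c; v(21)→21·(21−7)≡8=i; u(20)→21·(20−7)≡13=n; u(20)→21·(20−7)≡13=n; h(7)→21·(7−7)≡0=a; p(15)→21·(15−7)≡12=m; z(25)→21·(25−7)≡14=o; u(20)→21·(20−7)≡13=n (all mod 26).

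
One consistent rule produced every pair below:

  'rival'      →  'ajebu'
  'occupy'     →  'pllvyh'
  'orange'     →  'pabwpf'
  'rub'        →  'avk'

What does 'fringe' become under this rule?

oajwpf

The shift depends on letter class: consonant r→a is +9, but vowel i→j is +1. The rule splits by letter class: vowels +1, consonants +9.
For fringe: f(cons)+9=o, r(cons)+9=a, i(vowel)+1=j, n(cons)+9=w, g(cons)+9=p, e(vowel)+1=f.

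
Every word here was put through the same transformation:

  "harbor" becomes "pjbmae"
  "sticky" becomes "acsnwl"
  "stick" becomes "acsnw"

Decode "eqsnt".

which

In harbor: h→p is +8, a→j is +9, r→b is +10, b→m is +11 — the shift increases by 1 each position. Each letter shifts forward by (position + 8), i.e. 8, 9, 10, … — the shift grows by one for each successive letter.
Decoding eqsnt: e−8=w, q−9=h, s−10=i, n−11=c, t−12=h.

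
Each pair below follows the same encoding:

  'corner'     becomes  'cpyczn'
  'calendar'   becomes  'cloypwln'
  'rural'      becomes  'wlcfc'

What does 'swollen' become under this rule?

ypwwzhd

Read the word backwards and shift each letter +11.
For swollen: reverse → nellows; then shift: n+11=y, e+11=p, l+11=w, l+11=w, o+11=z, w+11=h, s+11=d.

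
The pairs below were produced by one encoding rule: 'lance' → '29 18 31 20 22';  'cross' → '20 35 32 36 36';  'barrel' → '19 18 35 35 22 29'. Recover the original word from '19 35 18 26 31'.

Letters become their 1-based position plus 17 (so a→18, b→19, …).
Undoing it on 19 35 18 26 31: 19→(19−17)÷1=2=b, 35→(35−17)÷1=18=r, 18→(18−17)÷1=1=a, 26→(26−17)÷1=9=i, 31→(31−17)÷1=14=n.

brain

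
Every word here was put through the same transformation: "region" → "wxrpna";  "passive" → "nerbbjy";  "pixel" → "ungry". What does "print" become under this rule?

cwray

The output letters match the input read backwards, each shifted +9: region reversed is noiger. The word is reversed, then every letter is shifted forward by 9.
On print: reverse → tnirp; then shift: t+9=c, n+9=w, i+9=r, r+9=a, p+9=y.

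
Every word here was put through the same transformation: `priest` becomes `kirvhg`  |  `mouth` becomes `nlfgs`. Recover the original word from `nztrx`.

Each pair mirrors across the alphabet (p↔k, r↔i, i↔r): positions sum to 25. Letters are reflected about the middle of the alphabet (position → 25−position): Atbash.
Decoding nztrx: n↔m, z↔a, t↔g, r↔i, x↔c.

magic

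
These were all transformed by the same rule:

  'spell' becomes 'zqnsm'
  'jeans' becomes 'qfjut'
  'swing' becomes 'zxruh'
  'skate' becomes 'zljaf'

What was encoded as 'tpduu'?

Shifts by position in spell: pos 0: s→z (+7), pos 1: p→q (+1), pos 2: e→n (+9), pos 3: l→s (+7), pos 4: l→m (+1) — repeating every 3. A repeating key of period 3 is used — shifts +7, +1, +9 over and over.
Decoding tpduu: t−7=m, p−1=o, d−9=u, u−7=n, u−1=t.

mount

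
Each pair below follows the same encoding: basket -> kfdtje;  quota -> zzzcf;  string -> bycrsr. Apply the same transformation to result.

ajddqe

It's a Vigenère-style cipher with numeric key [9,5,11]: position i shifts by key[i mod 3].
For result: r+9=a, e+5=j, s+11=d, u+9=d, l+5=q, t+11=e.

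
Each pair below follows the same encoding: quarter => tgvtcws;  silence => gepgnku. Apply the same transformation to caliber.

tgdknce

The output letters match the input read backwards, each shifted +2: quarter reversed is retrauq. Two steps: reverse the string, then apply a Caesar shift of +2.
For caliber: reverse → rebilac; then shift: r+2=t, e+2=g, b+2=d, i+2=k, l+2=n, a+2=c, c+2=e.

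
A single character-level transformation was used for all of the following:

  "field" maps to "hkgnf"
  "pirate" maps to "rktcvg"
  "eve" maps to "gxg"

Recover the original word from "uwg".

Compare letters: f→h is +2, i→k is +2, e→g is +2 — a constant shift. It's a constant shift of +2 (ROT2).
Reversing it on uwg: u−2=s, w−2=u, g−2=e.

sue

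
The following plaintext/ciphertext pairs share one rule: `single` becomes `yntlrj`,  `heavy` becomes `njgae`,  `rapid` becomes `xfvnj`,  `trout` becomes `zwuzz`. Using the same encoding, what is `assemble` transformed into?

gxyjsgrj

It's a Vigenère-style cipher with numeric key [6,5]: position i shifts by key[i mod 2].
On assemble: a+6=g, s+5=x, s+6=y, e+5=j, m+6=s, b+5=g, l+6=r, e+5=j.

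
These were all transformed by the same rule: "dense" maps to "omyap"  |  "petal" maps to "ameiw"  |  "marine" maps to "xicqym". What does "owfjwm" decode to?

double

The shifts repeat in a cycle of length 2: positions 0,1,… shift by +11, +8, then the pattern repeats.
Undoing it on owfjwm: o−11=d, w−8=o, f−11=u, j−8=b, w−11=l, m−8=e.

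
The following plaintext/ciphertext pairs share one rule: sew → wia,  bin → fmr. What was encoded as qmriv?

miner

Compare letters: s→w is +4, e→i is +4, w→a is +4 — a constant shift. Each letter is shifted forward by 4 in the alphabet (a Caesar shift of +4).
Reversing it on qmriv: q−4=m, m−4=i, r−4=n, i−4=e, v−4=r.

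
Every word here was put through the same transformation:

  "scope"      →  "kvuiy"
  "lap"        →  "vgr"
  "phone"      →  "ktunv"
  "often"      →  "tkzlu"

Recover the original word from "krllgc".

The output letters match the input read backwards, each shifted +6: scope reversed is epocs. Read the word backwards and shift each letter +6.
Decoding krllgc: shift back: k−6=e, r−6=l, l−6=f, l−6=f, g−6=a, c−6=w → elffaw; then reverse → waffle.

waffle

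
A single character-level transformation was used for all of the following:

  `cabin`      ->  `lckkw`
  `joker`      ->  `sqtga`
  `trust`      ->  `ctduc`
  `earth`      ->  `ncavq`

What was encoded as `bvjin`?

Shifts by position in cabin: pos 0: c→l (+9), pos 1: a→c (+2), pos 2: b→k (+9), pos 3: i→k (+2) — repeating every 2. The shifts repeat in a cycle of length 2: positions 0,1,… shift by +9, +2, then the pattern repeats.
Decoding bvjin: b−9=s, v−2=t, j−9=a, i−2=g, n−9=e.

stage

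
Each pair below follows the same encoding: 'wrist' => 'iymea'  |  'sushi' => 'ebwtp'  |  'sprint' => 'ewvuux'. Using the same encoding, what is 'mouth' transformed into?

A repeating key of period 3 is used — shifts +12, +7, +4 over and over.
Applying it to mouth: m+12=y, o+7=v, u+4=y, t+12=f, h+7=o.

yvyfo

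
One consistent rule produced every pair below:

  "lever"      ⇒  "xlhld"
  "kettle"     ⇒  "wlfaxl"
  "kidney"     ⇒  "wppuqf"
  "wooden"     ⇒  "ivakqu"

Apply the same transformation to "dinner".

Shifts by position in lever: pos 0: l→x (+12), pos 1: e→l (+7), pos 2: v→h (+12), pos 3: e→l (+7) — repeating every 2. It's a Vigenère-style cipher with numeric key [12,7]: position i shifts by key[i mod 2].
For dinner: d+12=p, i+7=p, n+12=z, n+7=u, e+12=q, r+7=y.

ppzuqy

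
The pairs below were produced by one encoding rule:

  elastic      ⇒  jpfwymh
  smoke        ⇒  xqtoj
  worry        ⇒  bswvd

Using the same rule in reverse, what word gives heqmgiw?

Shifts by position in elastic: pos 0: e→j (+5), pos 1: l→p (+4), pos 2: a→f (+5), pos 3: s→w (+4) — repeating every 2. It's a Vigenère-style cipher with numeric key [5,4]: position i shifts by key[i mod 2].
Reversing it on heqmgiw: h−5=c, e−4=a, q−5=l, m−4=i, g−5=b, i−4=e, w−5=r.

caliber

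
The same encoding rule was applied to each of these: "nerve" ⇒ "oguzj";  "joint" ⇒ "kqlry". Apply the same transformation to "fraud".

In nerve: n→o is +1, e→g is +2, r→u is +3, v→z is +4 — the shift increases by 1 each position. Letter i (0-indexed) is shifted by i+1, so successive shifts are 1, 2, 3, ….
On fraud: f+1=g, r+2=t, a+3=d, u+4=y, d+5=i.

gtdyi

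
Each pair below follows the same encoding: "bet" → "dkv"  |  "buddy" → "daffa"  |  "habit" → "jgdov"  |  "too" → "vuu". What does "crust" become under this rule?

etauv

The shift depends on letter class: consonant b→d is +2, but vowel e→k is +6. Vowels shift forward by 6 and consonants shift forward by 2.
On crust: c(cons)+2=e, r(cons)+2=t, u(vowel)+6=a, s(cons)+2=u, t(cons)+2=v.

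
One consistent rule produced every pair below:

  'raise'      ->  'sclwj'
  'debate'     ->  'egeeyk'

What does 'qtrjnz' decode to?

profit

In raise: r→s is +1, a→c is +2, i→l is +3, s→w is +4 — the shift increases by 1 each position. Letter i (0-indexed) is shifted by i+1, so successive shifts are 1, 2, 3, ….
Reversing it on qtrjnz: q−1=p, t−2=r, r−3=o, j−4=f, n−5=i, z−6=t.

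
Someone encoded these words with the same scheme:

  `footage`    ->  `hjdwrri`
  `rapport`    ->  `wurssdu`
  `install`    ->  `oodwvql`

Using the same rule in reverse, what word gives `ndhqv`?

The output letters match the input read backwards, each shifted +3: footage reversed is egatoof. The word is reversed, then every letter is shifted forward by 3.
Undoing it on ndhqv: shift back: n−3=k, d−3=a, h−3=e, q−3=n, v−3=s → kaens; then reverse → sneak.

sneak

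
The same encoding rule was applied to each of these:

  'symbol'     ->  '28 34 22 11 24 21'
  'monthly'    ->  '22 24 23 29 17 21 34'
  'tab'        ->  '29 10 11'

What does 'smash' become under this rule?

28 22 10 28 17

s is letter #19 and maps to 28: an offset of 9. Each letter is replaced by its alphabet position (a=1..z=26) + 9.
For smash: s=19→28, m=13→22, a=1→10, s=19→28, h=8→17.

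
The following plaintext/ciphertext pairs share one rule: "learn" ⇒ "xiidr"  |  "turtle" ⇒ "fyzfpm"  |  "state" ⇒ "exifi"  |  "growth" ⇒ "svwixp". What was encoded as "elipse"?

shadow

Shifts by position in learn: pos 0: l→x (+12), pos 1: e→i (+4), pos 2: a→i (+8), pos 3: r→d (+12), pos 4: n→r (+4) — repeating every 3. A repeating key of period 3 is used — shifts +12, +4, +8 over and over.
Decoding elipse: e−12=s, l−4=h, i−8=a, p−12=d, s−4=o, e−8=w.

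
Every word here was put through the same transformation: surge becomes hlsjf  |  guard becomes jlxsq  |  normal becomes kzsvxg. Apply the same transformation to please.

ogfxhf

s(18)→h(7) and u(20)→l(11) fit y≡15x+23 (mod 26); the inverse of 15 mod 26 is 7. Each letter's alphabet position (a=0..z=25) is mapped through 15·x+23 mod 26 — an affine cipher.
Applying it to please: p(15)→15·15+23≡14=o; l(11)→15·11+23≡6=g; e(4)→15·4+23≡5=f; a(0)→15·0+23≡23=x; s(18)→15·18+23≡7=h; e(4)→15·4+23≡5=f (all mod 26).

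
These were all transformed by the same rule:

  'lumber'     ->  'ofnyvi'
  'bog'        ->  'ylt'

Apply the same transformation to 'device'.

wverxv

Each pair mirrors across the alphabet (l↔o, u↔f, m↔n): positions sum to 25. Each letter is replaced by its mirror in the alphabet: a↔z, b↔y, c↔x, and so on (the Atbash cipher).
For device: d↔w, e↔v, v↔e, i↔r, c↔x, e↔v.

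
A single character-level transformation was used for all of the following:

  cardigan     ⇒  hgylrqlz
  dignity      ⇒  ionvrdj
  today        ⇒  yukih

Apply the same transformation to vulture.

In cardigan: c→h is +5, a→g is +6, r→y is +7, d→l is +8 — the shift increases by 1 each position. Letter i (0-indexed) is shifted by i+5, so successive shifts are 5, 6, 7, ….
For vulture: v+5=a, u+6=a, l+7=s, t+8=b, u+9=d, r+10=b, e+11=p.

aasbdbp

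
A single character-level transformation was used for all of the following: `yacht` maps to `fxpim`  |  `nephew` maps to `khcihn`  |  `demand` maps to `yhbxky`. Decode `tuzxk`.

organ

Treating letters as 0–25, the rule is x ↦ 9x + 23 (mod 26).
Undoing it on tuzxk: t(19)→3·(19−23)≡14=o; u(20)→3·(20−23)≡17=r; z(25)→3·(25−23)≡6=g; x(23)→3·(23−23)≡0=a; k(10)→3·(10−23)≡13=n (all mod 26).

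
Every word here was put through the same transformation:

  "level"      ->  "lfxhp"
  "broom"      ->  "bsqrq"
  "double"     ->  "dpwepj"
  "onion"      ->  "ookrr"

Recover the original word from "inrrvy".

In level: l→l is +0, e→f is +1, v→x is +2, e→h is +3 — the shift increases by 1 each position. Each letter shifts forward by its position index (0, 1, 2, …) — the shift grows by one for each successive letter.
Reversing it on inrrvy: i−0=i, n−1=m, r−2=p, r−3=o, v−4=r, y−5=t.

import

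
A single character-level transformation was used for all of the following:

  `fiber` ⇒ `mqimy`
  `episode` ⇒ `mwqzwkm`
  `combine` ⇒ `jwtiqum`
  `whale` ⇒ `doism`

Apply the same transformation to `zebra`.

gmiyi

The shift depends on letter class: consonant f→m is +7, but vowel i→q is +8. The rule splits by letter class: vowels +8, consonants +7.
On zebra: z(cons)+7=g, e(vowel)+8=m, b(cons)+7=i, r(cons)+7=y, a(vowel)+8=i.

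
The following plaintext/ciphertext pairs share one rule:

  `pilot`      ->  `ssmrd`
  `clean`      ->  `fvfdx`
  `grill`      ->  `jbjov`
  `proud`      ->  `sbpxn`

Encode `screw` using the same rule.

Shifts by position in pilot: pos 0: p→s (+3), pos 1: i→s (+10), pos 2: l→m (+1), pos 3: o→r (+3), pos 4: t→d (+10) — repeating every 3. The shifts repeat in a cycle of length 3: positions 0,1,… shift by +3, +10, +1, then the pattern repeats.
On screw: s+3=v, c+10=m, r+1=s, e+3=h, w+10=g.

vmshg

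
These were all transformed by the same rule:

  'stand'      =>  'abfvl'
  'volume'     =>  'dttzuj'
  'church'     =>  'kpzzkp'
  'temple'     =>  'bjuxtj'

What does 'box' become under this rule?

jtf

The rule splits by letter class: vowels +5, consonants +8.
Applying it to box: b(cons)+8=j, o(vowel)+5=t, x(cons)+8=f.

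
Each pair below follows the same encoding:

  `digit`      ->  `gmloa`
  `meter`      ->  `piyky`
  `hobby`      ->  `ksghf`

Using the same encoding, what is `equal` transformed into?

huzgs

In digit: d→g is +3, i→m is +4, g→l is +5, i→o is +6 — the shift increases by 1 each position. Each letter shifts forward by (position + 3), i.e. 3, 4, 5, … — the shift grows by one for each successive letter.
For equal: e+3=h, q+4=u, u+5=z, a+6=g, l+7=s.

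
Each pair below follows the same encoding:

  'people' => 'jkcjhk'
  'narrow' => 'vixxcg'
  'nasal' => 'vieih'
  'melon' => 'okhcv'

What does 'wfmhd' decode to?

child

p(15)→j(9) and e(4)→k(10) fit y≡7x+8 (mod 26); the inverse of 7 mod 26 is 15. Treating letters as 0–25, the rule is x ↦ 7x + 8 (mod 26).
Decoding wfmhd: w(22)→15·(22−8)≡2=c; f(5)→15·(5−8)≡7=h; m(12)→15·(12−8)≡8=i; h(7)→15·(7−8)≡11=l; d(3)→15·(3−8)≡3=d (all mod 26).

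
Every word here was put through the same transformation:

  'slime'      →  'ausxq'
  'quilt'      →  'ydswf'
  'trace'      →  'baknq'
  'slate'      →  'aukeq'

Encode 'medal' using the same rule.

unnlx

Letter i (0-indexed) is shifted by i+8, so successive shifts are 8, 9, 10, ….
On medal: m+8=u, e+9=n, d+10=n, a+11=l, l+12=x.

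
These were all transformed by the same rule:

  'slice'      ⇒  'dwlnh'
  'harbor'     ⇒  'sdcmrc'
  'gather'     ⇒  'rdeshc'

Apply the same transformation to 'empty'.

hxaej

The shift depends on letter class: consonant s→d is +11, but vowel i→l is +3. The rule splits by letter class: vowels +3, consonants +11.
Applying it to empty: e(vowel)+3=h, m(cons)+11=x, p(cons)+11=a, t(cons)+11=e, y(cons)+11=j.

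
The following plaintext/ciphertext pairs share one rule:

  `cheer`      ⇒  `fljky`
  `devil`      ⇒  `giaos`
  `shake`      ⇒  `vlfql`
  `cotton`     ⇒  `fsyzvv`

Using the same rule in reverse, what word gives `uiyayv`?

In cheer: c→f is +3, h→l is +4, e→j is +5, e→k is +6 — the shift increases by 1 each position. The shift increases by 1 at each position, starting from +3: 3, 4, 5, ….
Decoding uiyayv: u−3=r, i−4=e, y−5=t, a−6=u, y−7=r, v−8=n.

return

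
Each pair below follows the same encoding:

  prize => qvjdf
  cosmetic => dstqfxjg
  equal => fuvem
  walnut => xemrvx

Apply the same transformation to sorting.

tssxjrh

Shifts by position in prize: pos 0: p→q (+1), pos 1: r→v (+4), pos 2: i→j (+1), pos 3: z→d (+4) — repeating every 2. It's a Vigenère-style cipher with numeric key [1,4]: position i shifts by key[i mod 2].
On sorting: s+1=t, o+4=s, r+1=s, t+4=x, i+1=j, n+4=r, g+1=h.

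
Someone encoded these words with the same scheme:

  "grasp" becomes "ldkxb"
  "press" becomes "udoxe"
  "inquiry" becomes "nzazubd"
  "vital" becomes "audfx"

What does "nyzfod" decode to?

Shifts by position in grasp: pos 0: g→l (+5), pos 1: r→d (+12), pos 2: a→k (+10), pos 3: s→x (+5), pos 4: p→b (+12) — repeating every 3. The shifts repeat in a cycle of length 3: positions 0,1,… shift by +5, +12, +10, then the pattern repeats.
Reversing it on nyzfod: n−5=i, y−12=m, z−10=p, f−5=a, o−12=c, d−10=t.

impact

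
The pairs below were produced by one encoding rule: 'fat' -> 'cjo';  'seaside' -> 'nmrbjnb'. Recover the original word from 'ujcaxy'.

portal

The output letters match the input read backwards, each shifted +9: fat reversed is taf. The word is reversed, then every letter is shifted forward by 9.
Decoding ujcaxy: shift back: u−9=l, j−9=a, c−9=t, a−9=r, x−9=o, y−9=p → latrop; then reverse → portal.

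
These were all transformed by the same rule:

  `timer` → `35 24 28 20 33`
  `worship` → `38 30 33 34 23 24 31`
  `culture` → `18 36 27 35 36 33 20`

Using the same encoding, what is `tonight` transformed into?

35 30 29 24 22 23 35

t is letter #20 and maps to 35: an offset of 15. Each letter is replaced by its alphabet position (a=1..z=26) + 15.
On tonight: t=20→35, o=15→30, n=14→29, i=9→24, g=7→22, h=8→23, t=20→35.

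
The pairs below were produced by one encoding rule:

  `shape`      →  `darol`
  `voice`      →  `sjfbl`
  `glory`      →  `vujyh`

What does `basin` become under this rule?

s(18)→d(3) and h(7)→a(0) fit y≡5x+17 (mod 26); the inverse of 5 mod 26 is 21. Treating letters as 0–25, the rule is x ↦ 5x + 17 (mod 26).
Applying it to basin: b(1)→5·1+17≡22=w; a(0)→5·0+17≡17=r; s(18)→5·18+17≡3=d; i(8)→5·8+17≡5=f; n(13)→5·13+17≡4=e (all mod 26).

wrdfe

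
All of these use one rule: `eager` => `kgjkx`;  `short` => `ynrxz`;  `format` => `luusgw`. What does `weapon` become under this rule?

ckdvuq

The shifts repeat in a cycle of length 3: positions 0,1,… shift by +6, +6, +3, then the pattern repeats.
On weapon: w+6=c, e+6=k, a+3=d, p+6=v, o+6=u, n+3=q.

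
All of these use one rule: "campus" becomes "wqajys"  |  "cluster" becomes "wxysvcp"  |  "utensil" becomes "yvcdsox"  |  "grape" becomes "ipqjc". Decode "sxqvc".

slate

This is an affine cipher: with a=0,…,z=25, each position x becomes (3x+16) mod 26.
Undoing it on sxqvc: s(18)→9·(18−16)≡18=s; x(23)→9·(23−16)≡11=l; q(16)→9·(16−16)≡0=a; v(21)→9·(21−16)≡19=t; c(2)→9·(2−16)≡4=e (all mod 26).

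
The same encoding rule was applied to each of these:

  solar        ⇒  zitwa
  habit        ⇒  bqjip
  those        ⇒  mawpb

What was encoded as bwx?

pot

The output letters match the input read backwards, each shifted +8: solar reversed is ralos. Two steps: reverse the string, then apply a Caesar shift of +8.
Reversing it on bwx: shift back: b−8=t, w−8=o, x−8=p → top; then reverse → pot.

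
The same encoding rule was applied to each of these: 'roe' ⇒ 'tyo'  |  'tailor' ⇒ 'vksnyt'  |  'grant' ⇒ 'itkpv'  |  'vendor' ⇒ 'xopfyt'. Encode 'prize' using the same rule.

The shift depends on letter class: consonant r→t is +2, but vowel o→y is +10. The rule splits by letter class: vowels +10, consonants +2.
On prize: p(cons)+2=r, r(cons)+2=t, i(vowel)+10=s, z(cons)+2=b, e(vowel)+10=o.

rtsbo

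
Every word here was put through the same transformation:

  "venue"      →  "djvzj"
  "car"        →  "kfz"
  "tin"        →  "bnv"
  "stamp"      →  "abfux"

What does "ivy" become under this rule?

ndg

The shift depends on letter class: consonant v→d is +8, but vowel e→j is +5. Two shifts are in play — +5 for a/e/i/o/u, +8 for every other letter.
Applying it to ivy: i(vowel)+5=n, v(cons)+8=d, y(cons)+8=g.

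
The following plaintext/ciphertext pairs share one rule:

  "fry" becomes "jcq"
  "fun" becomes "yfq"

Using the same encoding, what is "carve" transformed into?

The output letters match the input read backwards, each shifted +11: fry reversed is yrf. Read the word backwards and shift each letter +11.
Applying it to carve: reverse → evrac; then shift: e+11=p, v+11=g, r+11=c, a+11=l, c+11=n.

pgcln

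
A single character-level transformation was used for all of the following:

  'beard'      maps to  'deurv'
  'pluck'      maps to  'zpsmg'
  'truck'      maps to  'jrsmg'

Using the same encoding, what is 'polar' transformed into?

b(1)→d(3) and e(4)→e(4) fit y≡9x+20 (mod 26); the inverse of 9 mod 26 is 3. This is an affine cipher: with a=0,…,z=25, each position x becomes (9x+20) mod 26.
On polar: p(15)→9·15+20≡25=z; o(14)→9·14+20≡16=q; l(11)→9·11+20≡15=p; a(0)→9·0+20≡20=u; r(17)→9·17+20≡17=r (all mod 26).

zqpur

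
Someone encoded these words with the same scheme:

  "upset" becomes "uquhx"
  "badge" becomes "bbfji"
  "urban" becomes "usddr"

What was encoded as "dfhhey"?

defeat

In upset: u→u is +0, p→q is +1, s→u is +2, e→h is +3 — the shift increases by 1 each position. The shift increases by 1 at each position, starting from +0: 0, 1, 2, ….
Decoding dfhhey: d−0=d, f−1=e, h−2=f, h−3=e, e−4=a, y−5=t.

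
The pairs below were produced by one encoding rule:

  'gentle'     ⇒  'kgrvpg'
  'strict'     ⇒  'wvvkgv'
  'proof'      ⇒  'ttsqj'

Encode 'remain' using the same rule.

Shifts by position in gentle: pos 0: g→k (+4), pos 1: e→g (+2), pos 2: n→r (+4), pos 3: t→v (+2) — repeating every 2. The shifts repeat in a cycle of length 2: positions 0,1,… shift by +4, +2, then the pattern repeats.
Applying it to remain: r+4=v, e+2=g, m+4=q, a+2=c, i+4=m, n+2=p.

vgqcmp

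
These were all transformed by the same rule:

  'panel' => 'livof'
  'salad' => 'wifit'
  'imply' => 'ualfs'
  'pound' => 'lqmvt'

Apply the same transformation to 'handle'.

Each letter's alphabet position (a=0..z=25) is mapped through 21·x+8 mod 26 — an affine cipher.
For handle: h(7)→21·7+8≡25=z; a(0)→21·0+8≡8=i; n(13)→21·13+8≡21=v; d(3)→21·3+8≡19=t; l(11)→21·11+8≡5=f; e(4)→21·4+8≡14=o (all mod 26).

zivtfo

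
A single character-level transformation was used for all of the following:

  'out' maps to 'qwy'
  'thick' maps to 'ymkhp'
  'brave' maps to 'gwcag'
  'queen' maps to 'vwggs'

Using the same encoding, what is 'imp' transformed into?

Vowels shift forward by 2 and consonants shift forward by 5.
Applying it to imp: i(vowel)+2=k, m(cons)+5=r, p(cons)+5=u.

kru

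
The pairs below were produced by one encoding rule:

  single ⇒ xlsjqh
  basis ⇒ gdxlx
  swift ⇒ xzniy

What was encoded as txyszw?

output

The shifts repeat in a cycle of length 2: positions 0,1,… shift by +5, +3, then the pattern repeats.
Decoding txyszw: t−5=o, x−3=u, y−5=t, s−3=p, z−5=u, w−3=t.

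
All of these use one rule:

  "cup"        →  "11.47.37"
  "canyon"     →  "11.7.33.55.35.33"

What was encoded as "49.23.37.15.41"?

Each letter becomes 2×(its alphabet position, a=1..z=26) + 5.
Undoing it on 49.23.37.15.41: 49→(49−5)÷2=22=v, 23→(23−5)÷2=9=i, 37→(37−5)÷2=16=p, 15→(15−5)÷2=5=e, 41→(41−5)÷2=18=r.

viper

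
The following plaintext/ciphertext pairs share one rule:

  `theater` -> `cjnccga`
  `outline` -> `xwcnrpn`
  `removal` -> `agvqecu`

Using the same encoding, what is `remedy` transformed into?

Shifts by position in theater: pos 0: t→c (+9), pos 1: h→j (+2), pos 2: e→n (+9), pos 3: a→c (+2) — repeating every 2. The shifts repeat in a cycle of length 2: positions 0,1,… shift by +9, +2, then the pattern repeats.
For remedy: r+9=a, e+2=g, m+9=v, e+2=g, d+9=m, y+2=a.

agvgma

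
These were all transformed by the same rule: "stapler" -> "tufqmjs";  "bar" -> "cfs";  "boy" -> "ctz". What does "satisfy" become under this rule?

tfuntgz

The shift depends on letter class: consonant s→t is +1, but vowel a→f is +5. Two shifts are in play — +5 for a/e/i/o/u, +1 for every other letter.
Applying it to satisfy: s(cons)+1=t, a(vowel)+5=f, t(cons)+1=u, i(vowel)+5=n, s(cons)+1=t, f(cons)+1=g, y(cons)+1=z.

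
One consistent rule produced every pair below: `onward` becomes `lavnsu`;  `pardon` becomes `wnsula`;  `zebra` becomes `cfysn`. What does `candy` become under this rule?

o(14)→l(11) and n(13)→a(0) fit y≡11x+13 (mod 26); the inverse of 11 mod 26 is 19. Treating letters as 0–25, the rule is x ↦ 11x + 13 (mod 26).
For candy: c(2)→11·2+13≡9=j; a(0)→11·0+13≡13=n; n(13)→11·13+13≡0=a; d(3)→11·3+13≡20=u; y(24)→11·24+13≡17=r (all mod 26).

jnaur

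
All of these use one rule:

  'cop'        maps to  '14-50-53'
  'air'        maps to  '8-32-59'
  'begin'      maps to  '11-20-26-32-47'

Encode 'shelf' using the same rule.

62-29-20-41-23

Each letter becomes 3×(its alphabet position, a=1..z=26) + 5.
Applying it to shelf: s=19→62, h=8→29, e=5→20, l=12→41, f=6→23.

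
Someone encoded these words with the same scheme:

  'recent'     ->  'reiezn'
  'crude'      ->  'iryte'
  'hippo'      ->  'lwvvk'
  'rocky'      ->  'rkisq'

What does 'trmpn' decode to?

draft

Treating letters as 0–25, the rule is x ↦ 11x + 12 (mod 26).
Decoding trmpn: t(19)→19·(19−12)≡3=d; r(17)→19·(17−12)≡17=r; m(12)→19·(12−12)≡0=a; p(15)→19·(15−12)≡5=f; n(13)→19·(13−12)≡19=t (all mod 26).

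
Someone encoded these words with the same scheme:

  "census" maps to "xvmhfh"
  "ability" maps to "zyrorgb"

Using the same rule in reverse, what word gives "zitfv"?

argue

Each pair mirrors across the alphabet (c↔x, e↔v, n↔m): positions sum to 25. Each letter is replaced by its mirror in the alphabet: a↔z, b↔y, c↔x, and so on (the Atbash cipher).
Reversing it on zitfv: z↔a, i↔r, t↔g, f↔u, v↔e.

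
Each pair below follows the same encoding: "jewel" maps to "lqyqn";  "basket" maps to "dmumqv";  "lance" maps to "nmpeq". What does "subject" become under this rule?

The shift depends on letter class: consonant j→l is +2, but vowel e→q is +12. Vowels shift forward by 12 and consonants shift forward by 2.
On subject: s(cons)+2=u, u(vowel)+12=g, b(cons)+2=d, j(cons)+2=l, e(vowel)+12=q, c(cons)+2=e, t(cons)+2=v.

ugdlqev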